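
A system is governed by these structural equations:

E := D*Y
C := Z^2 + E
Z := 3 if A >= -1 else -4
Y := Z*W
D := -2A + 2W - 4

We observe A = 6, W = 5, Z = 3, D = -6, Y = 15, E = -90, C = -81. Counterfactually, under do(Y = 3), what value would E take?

-18

The intervention breaks the incoming arrows to Y: Y := Z*W no longer applies, and Y = 3.
D = -2A + 2W - 4  [with A=6, W=5]  = -6
E = D*Y  [with D=-6, Y=3]  = -18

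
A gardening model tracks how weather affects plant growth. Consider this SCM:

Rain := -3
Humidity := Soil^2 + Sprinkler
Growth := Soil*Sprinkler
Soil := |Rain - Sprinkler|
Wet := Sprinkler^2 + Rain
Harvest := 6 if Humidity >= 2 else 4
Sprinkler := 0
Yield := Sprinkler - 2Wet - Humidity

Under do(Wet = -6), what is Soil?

Under do(Wet=-6), the mechanism Wet := Sprinkler^2 + Rain is discarded; Wet is fixed at -6.
Since Soil is not a descendant of the intervened variable, it is unaffected.
Soil = |Rain - Sprinkler|  [with Rain=-3, Sprinkler=0]  = 3

3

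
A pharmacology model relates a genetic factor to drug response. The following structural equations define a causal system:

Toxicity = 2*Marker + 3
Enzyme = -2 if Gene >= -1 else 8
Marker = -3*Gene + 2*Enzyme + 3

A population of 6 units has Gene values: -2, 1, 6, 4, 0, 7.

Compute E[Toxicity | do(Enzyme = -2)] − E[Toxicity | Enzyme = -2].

Under do(Enzyme=-2), Enzyme's equation is replaced by Enzyme=-2 for every unit. Per-unit Toxicity: 13, -5, -35, -23, 1, -41. Mean = -15.
Conditioning on Enzyme=-2 selects the 5 unit(s) with Gene ∈ {1, 6, 4, 0, 7}. Their Toxicity values: -5, -35, -23, 1, -41. Mean = -20.6.
Difference = -15 − (-20.6) = 5.6.

5.6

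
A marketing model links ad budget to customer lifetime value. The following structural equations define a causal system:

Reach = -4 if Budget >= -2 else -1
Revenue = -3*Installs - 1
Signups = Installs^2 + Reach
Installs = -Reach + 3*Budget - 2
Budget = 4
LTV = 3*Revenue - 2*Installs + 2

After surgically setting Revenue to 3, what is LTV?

-17

The intervention breaks the incoming arrows to Revenue: Revenue = -3*Installs - 1 no longer applies, and Revenue = 3.
Reach = -4 if Budget >= -2 else -1  [with Budget=4]  = -4
Installs = -Reach + 3*Budget - 2  [with Reach=-4, Budget=4]  = 14
LTV = 3*Revenue - 2*Installs + 2  [with Revenue=3, Installs=14]  = -17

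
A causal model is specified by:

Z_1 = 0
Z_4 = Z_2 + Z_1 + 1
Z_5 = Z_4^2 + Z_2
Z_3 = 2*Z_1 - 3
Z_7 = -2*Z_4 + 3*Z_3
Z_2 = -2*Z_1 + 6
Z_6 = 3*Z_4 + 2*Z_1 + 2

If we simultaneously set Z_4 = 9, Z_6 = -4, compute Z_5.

Setting Z_4 = 9, Z_6 = -4 by intervention discards those variables' equations.
Z_2 = -2*Z_1 + 6  [with Z_1=0]  = 6
Z_5 = Z_4^2 + Z_2  [with Z_4=9, Z_2=6]  = 87

87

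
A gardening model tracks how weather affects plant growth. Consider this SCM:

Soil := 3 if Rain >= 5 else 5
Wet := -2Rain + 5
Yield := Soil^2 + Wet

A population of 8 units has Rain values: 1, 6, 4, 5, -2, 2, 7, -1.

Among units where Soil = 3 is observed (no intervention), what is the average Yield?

E[Yield|Soil=3] averages over only the 3 units with Soil=3 (Rain = 6, 5, 7): Yield = 2, 4, 0, mean 2.

2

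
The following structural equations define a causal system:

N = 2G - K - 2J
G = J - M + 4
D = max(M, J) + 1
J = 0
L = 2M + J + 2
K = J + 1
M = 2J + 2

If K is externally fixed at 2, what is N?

2

The intervention breaks the incoming arrows to K: K = J + 1 no longer applies, and K = 2.
M = 2J + 2  [with J=0]  = 2
G = J - M + 4  [with J=0, M=2]  = 2
N = 2G - K - 2J  [with G=2, K=2, J=0]  = 2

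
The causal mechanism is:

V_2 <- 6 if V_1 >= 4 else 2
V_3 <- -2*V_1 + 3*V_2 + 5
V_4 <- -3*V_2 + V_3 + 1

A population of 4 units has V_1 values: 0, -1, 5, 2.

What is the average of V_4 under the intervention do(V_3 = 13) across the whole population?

Under do(V_3=13), V_3's equation is replaced by V_3=13 for every unit. Per-unit V_4: 8, 8, -4, 8. Mean = 5.

5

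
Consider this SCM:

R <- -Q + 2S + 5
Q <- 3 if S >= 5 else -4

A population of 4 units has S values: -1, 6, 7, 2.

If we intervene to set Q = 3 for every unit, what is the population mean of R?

9

Under do(Q=3), Q's equation is replaced by Q=3 for every unit. Per-unit R: 0, 14, 16, 6. Mean = 9.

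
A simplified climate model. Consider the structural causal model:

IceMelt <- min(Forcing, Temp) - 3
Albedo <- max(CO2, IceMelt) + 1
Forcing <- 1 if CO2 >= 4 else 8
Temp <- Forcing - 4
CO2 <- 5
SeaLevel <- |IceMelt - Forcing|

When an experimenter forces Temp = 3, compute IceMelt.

The intervention breaks the incoming arrows to Temp: Temp <- Forcing - 4 no longer applies, and Temp = 3.
Forcing = 1 if CO2 >= 4 else 8  [with CO2=5]  = 1
IceMelt = min(Forcing, Temp) - 3  [with Forcing=1, Temp=3]  = -2

-2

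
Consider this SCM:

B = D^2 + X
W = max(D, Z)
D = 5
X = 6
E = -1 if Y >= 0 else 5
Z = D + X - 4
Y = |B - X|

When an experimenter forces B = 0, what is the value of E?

-1

The intervention breaks the incoming arrows to B: B = D^2 + X no longer applies, and B = 0.
Y = |B - X|  [with B=0, X=6]  = 6
E = -1 if Y >= 0 else 5  [with Y=6]  = -1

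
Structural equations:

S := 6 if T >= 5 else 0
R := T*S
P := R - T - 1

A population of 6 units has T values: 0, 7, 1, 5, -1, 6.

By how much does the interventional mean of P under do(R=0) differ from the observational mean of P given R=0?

-3

Under do(R=0), R's equation is replaced by R=0 for every unit. Per-unit P: -1, -8, -2, -6, 0, -7. Mean = -4.
E[P|R=0] averages over only the 3 units with R=0 (T = 0, 1, -1): P = -1, -2, 0, mean -1.
Difference = -4 − (-1) = -3.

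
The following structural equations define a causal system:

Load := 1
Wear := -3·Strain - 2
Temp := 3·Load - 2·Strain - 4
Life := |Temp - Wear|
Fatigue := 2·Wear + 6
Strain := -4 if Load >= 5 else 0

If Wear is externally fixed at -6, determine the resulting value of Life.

Under do(Wear=-6), the mechanism Wear := -3·Strain - 2 is discarded; Wear is fixed at -6.
Strain = -4 if Load >= 5 else 0  [with Load=1]  = 0
Temp = 3·Load - 2·Strain - 4  [with Load=1, Strain=0]  = -1
Life = |Temp - Wear|  [with Temp=-1, Wear=-6]  = 5

5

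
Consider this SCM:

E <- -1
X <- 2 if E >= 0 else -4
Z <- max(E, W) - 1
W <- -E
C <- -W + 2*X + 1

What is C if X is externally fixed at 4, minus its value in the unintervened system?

16

do(X=4) replaces the equation X <- 2 if E >= 0 else -4 with the constant X = 4.
W = -E  [with E=-1]  = 1
C = -W + 2*X + 1  [with W=1, X=4]  = 8
Without intervention: X = 2 if E >= 0 else -4  [with E=-1]  = -4; W = -E  [with E=-1]  = 1; C = -W + 2*X + 1  [with W=1, X=-4]  = -8.
Change = 8 − (-8) = 16.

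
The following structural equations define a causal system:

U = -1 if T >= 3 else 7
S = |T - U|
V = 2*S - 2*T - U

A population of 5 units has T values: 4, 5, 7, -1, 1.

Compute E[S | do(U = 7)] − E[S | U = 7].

The intervention sets U=7 in all 5 units regardless of T. Recomputing S per unit gives 3, 2, 0, 8, 6; average 3.8.
Observing U=7 restricts to units where U's equation naturally yields 7: T ∈ {-1, 1}. In that subpopulation S = 8, 6, mean 7.
Difference = 3.8 − 7 = -3.2.

-3.2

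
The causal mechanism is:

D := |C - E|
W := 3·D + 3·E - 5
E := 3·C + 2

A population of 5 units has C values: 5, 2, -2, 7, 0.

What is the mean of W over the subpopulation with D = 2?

-2

E[W|D=2] averages over only the 2 units with D=2 (C = -2, 0): W = -11, 7, mean -2.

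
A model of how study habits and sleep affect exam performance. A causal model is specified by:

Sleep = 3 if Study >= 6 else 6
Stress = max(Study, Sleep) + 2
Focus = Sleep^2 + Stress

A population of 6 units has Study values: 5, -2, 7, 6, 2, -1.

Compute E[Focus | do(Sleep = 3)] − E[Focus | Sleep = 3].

-2

Every unit gets Sleep=3 under the intervention. Focus values become 16, 14, 18, 17, 14, 14; E[Focus|do(Sleep=3)] = 15.5.
Observing Sleep=3 restricts to units where Sleep's equation naturally yields 3: Study ∈ {7, 6}. In that subpopulation Focus = 18, 17, mean 17.5.
Difference = 15.5 − 17.5 = -2.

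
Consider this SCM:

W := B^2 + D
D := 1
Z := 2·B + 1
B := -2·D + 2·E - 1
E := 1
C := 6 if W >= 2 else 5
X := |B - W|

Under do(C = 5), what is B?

-1

do(C=5) replaces the equation C := 6 if W >= 2 else 5 with the constant C = 5.
B is not downstream of the intervention, so its value is determined by the original equations.
B = -2·D + 2·E - 1  [with D=1, E=1]  = -1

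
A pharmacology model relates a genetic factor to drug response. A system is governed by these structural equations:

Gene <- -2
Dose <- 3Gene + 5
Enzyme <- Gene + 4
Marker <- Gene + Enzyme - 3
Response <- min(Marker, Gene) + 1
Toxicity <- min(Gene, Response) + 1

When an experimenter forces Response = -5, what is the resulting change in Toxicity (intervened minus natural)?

-3

The intervention breaks the incoming arrows to Response: Response <- min(Marker, Gene) + 1 no longer applies, and Response = -5.
Toxicity = min(Gene, Response) + 1  [with Gene=-2, Response=-5]  = -4
Without intervention: Enzyme = Gene + 4  [with Gene=-2]  = 2; Marker = Gene + Enzyme - 3  [with Gene=-2, Enzyme=2]  = -3; Response = min(Marker, Gene) + 1  [with Marker=-3, Gene=-2]  = -2; Toxicity = min(Gene, Response) + 1  [with Gene=-2, Response=-2]  = -1.
Change = -4 − (-1) = -3.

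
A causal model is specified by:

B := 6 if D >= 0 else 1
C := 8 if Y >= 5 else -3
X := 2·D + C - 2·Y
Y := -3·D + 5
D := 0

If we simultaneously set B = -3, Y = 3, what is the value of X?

Under do(B = -3, Y = 3), each intervened variable's structural equation is replaced by its fixed value.
C = 8 if Y >= 5 else -3  [with Y=3]  = -3
X = 2·D + C - 2·Y  [with D=0, C=-3, Y=3]  = -9

-9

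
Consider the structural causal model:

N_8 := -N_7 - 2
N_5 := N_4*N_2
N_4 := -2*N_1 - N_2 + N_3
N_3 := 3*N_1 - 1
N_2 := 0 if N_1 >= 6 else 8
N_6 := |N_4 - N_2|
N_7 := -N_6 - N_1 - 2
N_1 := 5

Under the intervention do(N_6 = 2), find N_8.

7

Intervening sets N_6 = 2 and removes its equation (N_6 := |N_4 - N_2|).
N_7 = -N_6 - N_1 - 2  [with N_6=2, N_1=5]  = -9
N_8 = -N_7 - 2  [with N_7=-9]  = 7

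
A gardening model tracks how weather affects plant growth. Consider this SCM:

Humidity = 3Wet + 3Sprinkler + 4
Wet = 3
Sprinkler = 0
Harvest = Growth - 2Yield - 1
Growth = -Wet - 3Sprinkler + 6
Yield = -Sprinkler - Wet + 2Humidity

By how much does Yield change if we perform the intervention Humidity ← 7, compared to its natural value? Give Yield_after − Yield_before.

Intervening sets Humidity = 7 and removes its equation (Humidity = 3Wet + 3Sprinkler + 4).
Yield = -Sprinkler - Wet + 2Humidity  [with Sprinkler=0, Wet=3, Humidity=7]  = 11
Without intervention: Humidity = 3Wet + 3Sprinkler + 4  [with Wet=3, Sprinkler=0]  = 13; Yield = -Sprinkler - Wet + 2Humidity  [with Sprinkler=0, Wet=3, Humidity=13]  = 23.
Change = 11 − 23 = -12.

-12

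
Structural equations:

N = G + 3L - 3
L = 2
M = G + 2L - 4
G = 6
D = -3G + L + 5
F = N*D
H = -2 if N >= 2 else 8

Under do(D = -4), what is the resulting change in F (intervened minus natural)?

63

The intervention breaks the incoming arrows to D: D = -3G + L + 5 no longer applies, and D = -4.
N = G + 3L - 3  [with G=6, L=2]  = 9
F = N*D  [with N=9, D=-4]  = -36
Without intervention: D = -3G + L + 5  [with G=6, L=2]  = -11; N = G + 3L - 3  [with G=6, L=2]  = 9; F = N*D  [with N=9, D=-11]  = -99.
Change = -36 − (-99) = 63.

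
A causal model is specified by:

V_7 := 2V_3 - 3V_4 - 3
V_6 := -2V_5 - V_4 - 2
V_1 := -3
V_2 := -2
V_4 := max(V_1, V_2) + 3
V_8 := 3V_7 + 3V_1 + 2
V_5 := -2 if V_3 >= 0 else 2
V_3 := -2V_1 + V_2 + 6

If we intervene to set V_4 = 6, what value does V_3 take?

Under do(V_4=6), the mechanism V_4 := max(V_1, V_2) + 3 is discarded; V_4 is fixed at 6.
Since V_3 is not a descendant of the intervened variable, it is unaffected.
V_3 = -2V_1 + V_2 + 6  [with V_1=-3, V_2=-2]  = 10

10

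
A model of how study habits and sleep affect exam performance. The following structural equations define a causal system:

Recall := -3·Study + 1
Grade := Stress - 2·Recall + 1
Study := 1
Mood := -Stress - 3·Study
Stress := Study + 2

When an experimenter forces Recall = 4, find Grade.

Intervening sets Recall = 4 and removes its equation (Recall := -3·Study + 1).
Stress = Study + 2  [with Study=1]  = 3
Grade = Stress - 2·Recall + 1  [with Stress=3, Recall=4]  = -4

-4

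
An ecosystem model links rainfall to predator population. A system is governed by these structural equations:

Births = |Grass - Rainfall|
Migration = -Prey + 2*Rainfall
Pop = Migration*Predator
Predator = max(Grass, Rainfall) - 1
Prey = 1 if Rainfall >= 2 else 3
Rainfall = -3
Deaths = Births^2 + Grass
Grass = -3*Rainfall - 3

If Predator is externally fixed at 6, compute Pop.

-54

do(Predator=6) replaces the equation Predator = max(Grass, Rainfall) - 1 with the constant Predator = 6.
Prey = 1 if Rainfall >= 2 else 3  [with Rainfall=-3]  = 3
Migration = -Prey + 2*Rainfall  [with Prey=3, Rainfall=-3]  = -9
Pop = Migration*Predator  [with Migration=-9, Predator=6]  = -54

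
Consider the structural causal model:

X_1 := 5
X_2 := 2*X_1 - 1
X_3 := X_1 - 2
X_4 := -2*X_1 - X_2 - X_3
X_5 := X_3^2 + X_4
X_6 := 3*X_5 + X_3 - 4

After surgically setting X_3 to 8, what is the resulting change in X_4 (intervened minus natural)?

The intervention breaks the incoming arrows to X_3: X_3 := X_1 - 2 no longer applies, and X_3 = 8.
X_2 = 2*X_1 - 1  [with X_1=5]  = 9
X_4 = -2*X_1 - X_2 - X_3  [with X_1=5, X_2=9, X_3=8]  = -27
Without intervention: X_2 = 2*X_1 - 1  [with X_1=5]  = 9; X_3 = X_1 - 2  [with X_1=5]  = 3; X_4 = -2*X_1 - X_2 - X_3  [with X_1=5, X_2=9, X_3=3]  = -22.
Change = -27 − (-22) = -5.

-5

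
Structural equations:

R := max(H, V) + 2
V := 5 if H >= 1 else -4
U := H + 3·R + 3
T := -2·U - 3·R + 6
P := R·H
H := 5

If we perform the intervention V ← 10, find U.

Under do(V=10), the mechanism V := 5 if H >= 1 else -4 is discarded; V is fixed at 10.
R = max(H, V) + 2  [with H=5, V=10]  = 12
U = H + 3·R + 3  [with H=5, R=12]  = 44

44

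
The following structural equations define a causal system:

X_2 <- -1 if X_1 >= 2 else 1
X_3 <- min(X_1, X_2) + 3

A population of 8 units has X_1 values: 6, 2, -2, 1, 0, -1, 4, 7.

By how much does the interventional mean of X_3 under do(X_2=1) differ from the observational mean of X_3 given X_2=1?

The intervention sets X_2=1 in all 8 units regardless of X_1. Recomputing X_3 per unit gives 4, 4, 1, 4, 3, 2, 4, 4; average 3.25.
E[X_3|X_2=1] averages over only the 4 units with X_2=1 (X_1 = -2, 1, 0, -1): X_3 = 1, 4, 3, 2, mean 2.5.
Difference = 3.25 − 2.5 = 0.75.

0.75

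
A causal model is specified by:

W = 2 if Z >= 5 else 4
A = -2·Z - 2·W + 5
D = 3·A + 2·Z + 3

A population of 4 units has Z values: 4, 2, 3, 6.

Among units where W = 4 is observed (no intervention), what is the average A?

E[A|W=4] averages over only the 3 units with W=4 (Z = 4, 2, 3): A = -11, -7, -9, mean -9.

-9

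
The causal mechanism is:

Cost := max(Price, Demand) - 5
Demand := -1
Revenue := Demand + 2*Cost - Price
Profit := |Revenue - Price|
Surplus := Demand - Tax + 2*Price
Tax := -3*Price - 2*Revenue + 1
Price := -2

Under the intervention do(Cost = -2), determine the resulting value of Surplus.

The intervention breaks the incoming arrows to Cost: Cost := max(Price, Demand) - 5 no longer applies, and Cost = -2.
Revenue = Demand + 2*Cost - Price  [with Demand=-1, Cost=-2, Price=-2]  = -3
Tax = -3*Price - 2*Revenue + 1  [with Price=-2, Revenue=-3]  = 13
Surplus = Demand - Tax + 2*Price  [with Demand=-1, Tax=13, Price=-2]  = -18

-18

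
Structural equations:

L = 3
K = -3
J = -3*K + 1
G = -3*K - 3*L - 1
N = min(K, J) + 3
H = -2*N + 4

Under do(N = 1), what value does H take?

The intervention breaks the incoming arrows to N: N = min(K, J) + 3 no longer applies, and N = 1.
H = -2*N + 4  [with N=1]  = 2

2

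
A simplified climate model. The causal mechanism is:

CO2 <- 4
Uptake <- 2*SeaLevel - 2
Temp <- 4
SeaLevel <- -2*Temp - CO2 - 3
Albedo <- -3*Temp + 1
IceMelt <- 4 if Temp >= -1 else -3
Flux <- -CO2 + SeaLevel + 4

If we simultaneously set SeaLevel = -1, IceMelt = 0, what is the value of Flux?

-1

The joint intervention fixes SeaLevel = -1, IceMelt = 0, removing each variable's own equation.
Flux = -CO2 + SeaLevel + 4  [with CO2=4, SeaLevel=-1]  = -1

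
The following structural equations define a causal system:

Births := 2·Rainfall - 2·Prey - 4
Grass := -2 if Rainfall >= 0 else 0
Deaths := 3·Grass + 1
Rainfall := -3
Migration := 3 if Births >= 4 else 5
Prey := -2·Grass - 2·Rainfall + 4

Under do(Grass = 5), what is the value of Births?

-10

Under do(Grass=5), the mechanism Grass := -2 if Rainfall >= 0 else 0 is discarded; Grass is fixed at 5.
Prey = -2·Grass - 2·Rainfall + 4  [with Grass=5, Rainfall=-3]  = 0
Births = 2·Rainfall - 2·Prey - 4  [with Rainfall=-3, Prey=0]  = -10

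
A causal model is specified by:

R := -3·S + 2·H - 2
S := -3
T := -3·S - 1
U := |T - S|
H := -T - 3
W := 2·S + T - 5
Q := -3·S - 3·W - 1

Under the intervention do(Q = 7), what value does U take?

The intervention breaks the incoming arrows to Q: Q := -3·S - 3·W - 1 no longer applies, and Q = 7.
No directed path runs from Q to U, so U keeps its natural value.
T = -3·S - 1  [with S=-3]  = 8
U = |T - S|  [with T=8, S=-3]  = 11

11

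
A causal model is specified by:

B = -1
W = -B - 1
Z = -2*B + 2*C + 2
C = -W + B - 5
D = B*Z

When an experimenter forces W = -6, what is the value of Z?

Under do(W=-6), the mechanism W = -B - 1 is discarded; W is fixed at -6.
C = -W + B - 5  [with W=-6, B=-1]  = 0
Z = -2*B + 2*C + 2  [with B=-1, C=0]  = 4

4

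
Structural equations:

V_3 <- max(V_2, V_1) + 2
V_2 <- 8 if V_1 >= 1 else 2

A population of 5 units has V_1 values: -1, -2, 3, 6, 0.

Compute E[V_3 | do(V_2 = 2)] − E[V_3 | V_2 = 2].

The intervention sets V_2=2 in all 5 units regardless of V_1. Recomputing V_3 per unit gives 4, 4, 5, 8, 4; average 5.
Conditioning on V_2=2 selects the 3 unit(s) with V_1 ∈ {-1, -2, 0}. Their V_3 values: 4, 4, 4. Mean = 4.
Difference = 5 − 4 = 1.

1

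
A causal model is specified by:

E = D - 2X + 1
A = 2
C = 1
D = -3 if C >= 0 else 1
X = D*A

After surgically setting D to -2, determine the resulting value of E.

7

do(D=-2) replaces the equation D = -3 if C >= 0 else 1 with the constant D = -2.
X = D*A  [with D=-2, A=2]  = -4
E = D - 2X + 1  [with D=-2, X=-4]  = 7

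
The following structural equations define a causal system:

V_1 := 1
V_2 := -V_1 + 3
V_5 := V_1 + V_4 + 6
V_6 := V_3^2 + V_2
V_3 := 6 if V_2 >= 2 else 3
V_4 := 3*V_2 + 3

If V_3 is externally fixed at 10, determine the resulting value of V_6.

The intervention breaks the incoming arrows to V_3: V_3 := 6 if V_2 >= 2 else 3 no longer applies, and V_3 = 10.
V_2 = -V_1 + 3  [with V_1=1]  = 2
V_6 = V_3^2 + V_2  [with V_3=10, V_2=2]  = 102

102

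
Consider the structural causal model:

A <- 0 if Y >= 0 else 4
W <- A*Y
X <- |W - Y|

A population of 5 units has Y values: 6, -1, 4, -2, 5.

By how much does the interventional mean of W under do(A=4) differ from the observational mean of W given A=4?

do(A=4) breaks A's dependence on Y. With A=4 fixed, W across the units is 24, -4, 16, -8, 20, mean 9.6.
Observing A=4 restricts to units where A's equation naturally yields 4: Y ∈ {-1, -2}. In that subpopulation W = -4, -8, mean -6.
Difference = 9.6 − (-6) = 15.6.

15.6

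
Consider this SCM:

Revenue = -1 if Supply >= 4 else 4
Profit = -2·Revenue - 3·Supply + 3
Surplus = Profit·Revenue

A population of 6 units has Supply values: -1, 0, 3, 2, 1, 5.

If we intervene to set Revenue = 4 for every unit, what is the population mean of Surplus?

Under do(Revenue=4), Revenue's equation is replaced by Revenue=4 for every unit. Per-unit Surplus: -8, -20, -56, -44, -32, -80. Mean = -40.

-40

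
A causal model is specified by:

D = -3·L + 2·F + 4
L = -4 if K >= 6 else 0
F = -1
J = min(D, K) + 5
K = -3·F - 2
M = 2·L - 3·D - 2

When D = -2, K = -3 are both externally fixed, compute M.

The joint intervention fixes D = -2, K = -3, removing each variable's own equation.
L = -4 if K >= 6 else 0  [with K=-3]  = 0
M = 2·L - 3·D - 2  [with L=0, D=-2]  = 4

4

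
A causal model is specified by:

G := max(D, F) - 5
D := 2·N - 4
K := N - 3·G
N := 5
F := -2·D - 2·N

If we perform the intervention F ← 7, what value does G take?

The intervention breaks the incoming arrows to F: F := -2·D - 2·N no longer applies, and F = 7.
D = 2·N - 4  [with N=5]  = 6
G = max(D, F) - 5  [with D=6, F=7]  = 2

2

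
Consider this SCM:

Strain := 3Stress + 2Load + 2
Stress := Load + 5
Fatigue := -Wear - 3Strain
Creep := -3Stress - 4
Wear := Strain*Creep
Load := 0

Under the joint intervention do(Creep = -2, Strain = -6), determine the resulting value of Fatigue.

6

The joint intervention fixes Creep = -2, Strain = -6, removing each variable's own equation.
Wear = Strain*Creep  [with Strain=-6, Creep=-2]  = 12
Fatigue = -Wear - 3Strain  [with Wear=12, Strain=-6]  = 6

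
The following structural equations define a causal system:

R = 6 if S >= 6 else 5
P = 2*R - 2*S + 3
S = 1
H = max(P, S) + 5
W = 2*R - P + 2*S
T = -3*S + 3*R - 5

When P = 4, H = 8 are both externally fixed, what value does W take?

8

Setting P = 4, H = 8 by intervention discards those variables' equations.
R = 6 if S >= 6 else 5  [with S=1]  = 5
W = 2*R - P + 2*S  [with R=5, P=4, S=1]  = 8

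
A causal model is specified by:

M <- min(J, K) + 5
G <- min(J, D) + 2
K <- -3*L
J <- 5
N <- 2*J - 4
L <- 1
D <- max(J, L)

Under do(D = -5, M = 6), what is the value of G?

The joint intervention fixes D = -5, M = 6, removing each variable's own equation.
G = min(J, D) + 2  [with J=5, D=-5]  = -3

-3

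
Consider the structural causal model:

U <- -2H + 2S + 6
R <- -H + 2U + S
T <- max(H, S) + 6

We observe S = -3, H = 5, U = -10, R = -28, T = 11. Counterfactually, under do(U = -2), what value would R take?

The intervention breaks the incoming arrows to U: U <- -2H + 2S + 6 no longer applies, and U = -2.
R = -H + 2U + S  [with H=5, U=-2, S=-3]  = -12

-12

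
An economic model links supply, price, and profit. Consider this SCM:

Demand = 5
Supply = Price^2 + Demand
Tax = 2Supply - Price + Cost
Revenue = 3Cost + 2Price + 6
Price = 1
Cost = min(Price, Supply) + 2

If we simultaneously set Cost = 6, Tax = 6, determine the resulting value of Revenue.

26

Setting Cost = 6, Tax = 6 by intervention discards those variables' equations.
Revenue = 3Cost + 2Price + 6  [with Cost=6, Price=1]  = 26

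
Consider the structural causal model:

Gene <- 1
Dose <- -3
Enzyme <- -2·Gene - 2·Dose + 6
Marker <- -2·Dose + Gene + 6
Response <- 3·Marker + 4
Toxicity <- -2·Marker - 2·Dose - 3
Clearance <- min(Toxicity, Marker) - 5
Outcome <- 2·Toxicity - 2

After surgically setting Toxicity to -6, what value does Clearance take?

Intervening sets Toxicity = -6 and removes its equation (Toxicity <- -2·Marker - 2·Dose - 3).
Marker = -2·Dose + Gene + 6  [with Dose=-3, Gene=1]  = 13
Clearance = min(Toxicity, Marker) - 5  [with Toxicity=-6, Marker=13]  = -11

-11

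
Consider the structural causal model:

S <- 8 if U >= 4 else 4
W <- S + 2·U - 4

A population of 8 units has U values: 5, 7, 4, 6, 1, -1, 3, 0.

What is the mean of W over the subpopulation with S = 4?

Observing S=4 restricts to units where S's equation naturally yields 4: U ∈ {1, -1, 3, 0}. In that subpopulation W = 2, -2, 6, 0, mean 1.5.

1.5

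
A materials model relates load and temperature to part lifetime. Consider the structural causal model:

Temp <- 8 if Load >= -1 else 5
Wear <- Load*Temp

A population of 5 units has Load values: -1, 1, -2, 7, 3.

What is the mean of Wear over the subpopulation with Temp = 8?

20

E[Wear|Temp=8] averages over only the 4 units with Temp=8 (Load = -1, 1, 7, 3): Wear = -8, 8, 56, 24, mean 20.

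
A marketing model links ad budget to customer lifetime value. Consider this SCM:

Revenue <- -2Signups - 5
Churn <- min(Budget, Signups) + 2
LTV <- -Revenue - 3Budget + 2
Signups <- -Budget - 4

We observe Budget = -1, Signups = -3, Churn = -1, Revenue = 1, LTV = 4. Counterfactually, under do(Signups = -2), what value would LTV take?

do(Signups=-2) replaces the equation Signups <- -Budget - 4 with the constant Signups = -2.
Revenue = -2Signups - 5  [with Signups=-2]  = -1
LTV = -Revenue - 3Budget + 2  [with Revenue=-1, Budget=-1]  = 6

6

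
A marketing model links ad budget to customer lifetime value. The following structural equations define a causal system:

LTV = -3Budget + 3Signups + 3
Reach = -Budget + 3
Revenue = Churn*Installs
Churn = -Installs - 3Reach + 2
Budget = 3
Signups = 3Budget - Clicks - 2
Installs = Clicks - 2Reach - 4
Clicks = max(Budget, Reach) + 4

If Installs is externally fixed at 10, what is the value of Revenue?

The intervention breaks the incoming arrows to Installs: Installs = Clicks - 2Reach - 4 no longer applies, and Installs = 10.
Reach = -Budget + 3  [with Budget=3]  = 0
Churn = -Installs - 3Reach + 2  [with Installs=10, Reach=0]  = -8
Revenue = Churn*Installs  [with Churn=-8, Installs=10]  = -80

-80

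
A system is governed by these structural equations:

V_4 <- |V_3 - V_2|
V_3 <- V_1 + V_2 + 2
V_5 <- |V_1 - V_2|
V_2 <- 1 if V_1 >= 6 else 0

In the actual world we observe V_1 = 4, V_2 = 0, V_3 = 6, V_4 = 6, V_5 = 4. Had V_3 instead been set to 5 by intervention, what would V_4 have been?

5

The intervention breaks the incoming arrows to V_3: V_3 <- V_1 + V_2 + 2 no longer applies, and V_3 = 5.
V_2 = 1 if V_1 >= 6 else 0  [with V_1=4]  = 0
V_4 = |V_3 - V_2|  [with V_3=5, V_2=0]  = 5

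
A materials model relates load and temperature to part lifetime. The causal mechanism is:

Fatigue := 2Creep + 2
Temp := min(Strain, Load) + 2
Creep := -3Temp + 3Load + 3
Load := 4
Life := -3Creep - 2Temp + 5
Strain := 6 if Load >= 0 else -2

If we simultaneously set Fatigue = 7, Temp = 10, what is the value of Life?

The joint intervention fixes Fatigue = 7, Temp = 10, removing each variable's own equation.
Creep = -3Temp + 3Load + 3  [with Temp=10, Load=4]  = -15
Life = -3Creep - 2Temp + 5  [with Creep=-15, Temp=10]  = 30

30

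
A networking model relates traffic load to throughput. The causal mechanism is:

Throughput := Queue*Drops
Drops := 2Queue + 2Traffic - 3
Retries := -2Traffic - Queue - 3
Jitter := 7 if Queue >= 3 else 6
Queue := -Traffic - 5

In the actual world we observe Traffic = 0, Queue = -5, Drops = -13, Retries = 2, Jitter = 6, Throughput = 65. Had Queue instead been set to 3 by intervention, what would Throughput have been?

9

Under do(Queue=3), the mechanism Queue := -Traffic - 5 is discarded; Queue is fixed at 3.
Drops = 2Queue + 2Traffic - 3  [with Queue=3, Traffic=0]  = 3
Throughput = Queue*Drops  [with Queue=3, Drops=3]  = 9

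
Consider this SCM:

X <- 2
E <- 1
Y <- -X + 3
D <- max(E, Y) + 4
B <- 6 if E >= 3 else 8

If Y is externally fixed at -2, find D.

5

The intervention breaks the incoming arrows to Y: Y <- -X + 3 no longer applies, and Y = -2.
D = max(E, Y) + 4  [with E=1, Y=-2]  = 5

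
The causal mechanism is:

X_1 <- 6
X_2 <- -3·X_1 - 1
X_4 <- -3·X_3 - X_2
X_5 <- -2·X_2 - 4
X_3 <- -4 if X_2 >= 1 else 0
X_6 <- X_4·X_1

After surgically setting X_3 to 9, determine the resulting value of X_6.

-48

The intervention breaks the incoming arrows to X_3: X_3 <- -4 if X_2 >= 1 else 0 no longer applies, and X_3 = 9.
X_2 = -3·X_1 - 1  [with X_1=6]  = -19
X_4 = -3·X_3 - X_2  [with X_3=9, X_2=-19]  = -8
X_6 = X_4·X_1  [with X_4=-8, X_1=6]  = -48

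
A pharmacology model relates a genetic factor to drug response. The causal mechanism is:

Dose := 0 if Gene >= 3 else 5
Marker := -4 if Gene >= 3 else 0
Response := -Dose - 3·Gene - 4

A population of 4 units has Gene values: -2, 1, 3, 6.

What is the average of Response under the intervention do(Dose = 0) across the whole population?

The intervention sets Dose=0 in all 4 units regardless of Gene. Recomputing Response per unit gives 2, -7, -13, -22; average -10.

-10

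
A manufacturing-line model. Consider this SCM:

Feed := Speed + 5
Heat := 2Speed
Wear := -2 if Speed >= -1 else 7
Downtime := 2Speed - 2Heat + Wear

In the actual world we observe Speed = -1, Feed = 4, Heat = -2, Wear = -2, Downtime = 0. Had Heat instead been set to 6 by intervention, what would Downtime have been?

-16

do(Heat=6) replaces the equation Heat := 2Speed with the constant Heat = 6.
Wear = -2 if Speed >= -1 else 7  [with Speed=-1]  = -2
Downtime = 2Speed - 2Heat + Wear  [with Speed=-1, Heat=6, Wear=-2]  = -16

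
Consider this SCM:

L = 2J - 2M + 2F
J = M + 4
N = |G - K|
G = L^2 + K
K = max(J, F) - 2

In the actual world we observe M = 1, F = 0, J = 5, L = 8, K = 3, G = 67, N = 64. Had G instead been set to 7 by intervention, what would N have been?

4

Intervening sets G = 7 and removes its equation (G = L^2 + K).
J = M + 4  [with M=1]  = 5
K = max(J, F) - 2  [with J=5, F=0]  = 3
N = |G - K|  [with G=7, K=3]  = 4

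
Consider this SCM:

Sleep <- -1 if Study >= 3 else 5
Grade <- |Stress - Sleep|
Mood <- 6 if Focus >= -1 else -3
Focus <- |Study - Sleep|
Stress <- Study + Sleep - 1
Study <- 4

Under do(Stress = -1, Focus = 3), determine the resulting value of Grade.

Setting Stress = -1, Focus = 3 by intervention discards those variables' equations.
Sleep = -1 if Study >= 3 else 5  [with Study=4]  = -1
Grade = |Stress - Sleep|  [with Stress=-1, Sleep=-1]  = 0

0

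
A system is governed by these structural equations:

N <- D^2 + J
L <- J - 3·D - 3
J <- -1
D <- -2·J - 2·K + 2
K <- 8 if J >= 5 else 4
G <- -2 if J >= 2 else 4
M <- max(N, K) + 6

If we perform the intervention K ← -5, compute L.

Under do(K=-5), the mechanism K <- 8 if J >= 5 else 4 is discarded; K is fixed at -5.
D = -2·J - 2·K + 2  [with J=-1, K=-5]  = 14
L = J - 3·D - 3  [with J=-1, D=14]  = -46

-46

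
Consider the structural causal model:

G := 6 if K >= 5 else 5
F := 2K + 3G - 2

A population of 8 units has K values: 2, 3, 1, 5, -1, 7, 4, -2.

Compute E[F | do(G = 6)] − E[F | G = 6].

-7.25

The intervention sets G=6 in all 8 units regardless of K. Recomputing F per unit gives 20, 22, 18, 26, 14, 30, 24, 12; average 20.75.
Conditioning on G=6 selects the 2 unit(s) with K ∈ {5, 7}. Their F values: 26, 30. Mean = 28.
Difference = 20.75 − 28 = -7.25.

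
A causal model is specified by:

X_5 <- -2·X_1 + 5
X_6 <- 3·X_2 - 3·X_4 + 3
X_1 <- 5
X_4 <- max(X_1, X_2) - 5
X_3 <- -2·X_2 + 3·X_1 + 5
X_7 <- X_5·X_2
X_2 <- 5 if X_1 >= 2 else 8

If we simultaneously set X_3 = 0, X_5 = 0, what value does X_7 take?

0

Under do(X_3 = 0, X_5 = 0), each intervened variable's structural equation is replaced by its fixed value.
X_2 = 5 if X_1 >= 2 else 8  [with X_1=5]  = 5
X_7 = X_5·X_2  [with X_5=0, X_2=5]  = 0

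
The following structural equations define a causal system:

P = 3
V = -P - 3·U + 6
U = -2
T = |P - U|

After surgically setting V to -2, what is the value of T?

5

The intervention breaks the incoming arrows to V: V = -P - 3·U + 6 no longer applies, and V = -2.
T is not downstream of the intervention, so its value is determined by the original equations.
T = |P - U|  [with P=3, U=-2]  = 5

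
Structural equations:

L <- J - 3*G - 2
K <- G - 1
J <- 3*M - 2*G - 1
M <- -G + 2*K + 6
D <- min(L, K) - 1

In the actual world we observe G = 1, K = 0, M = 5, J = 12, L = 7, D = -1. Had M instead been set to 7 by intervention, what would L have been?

13

do(M=7) replaces the equation M <- -G + 2*K + 6 with the constant M = 7.
J = 3*M - 2*G - 1  [with M=7, G=1]  = 18
L = J - 3*G - 2  [with J=18, G=1]  = 13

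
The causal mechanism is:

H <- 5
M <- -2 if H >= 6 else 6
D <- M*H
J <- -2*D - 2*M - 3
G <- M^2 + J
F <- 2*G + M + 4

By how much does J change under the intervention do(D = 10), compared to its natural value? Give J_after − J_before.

The intervention breaks the incoming arrows to D: D <- M*H no longer applies, and D = 10.
M = -2 if H >= 6 else 6  [with H=5]  = 6
J = -2*D - 2*M - 3  [with D=10, M=6]  = -35
Without intervention: M = -2 if H >= 6 else 6  [with H=5]  = 6; D = M*H  [with M=6, H=5]  = 30; J = -2*D - 2*M - 3  [with D=30, M=6]  = -75.
Change = -35 − (-75) = 40.

40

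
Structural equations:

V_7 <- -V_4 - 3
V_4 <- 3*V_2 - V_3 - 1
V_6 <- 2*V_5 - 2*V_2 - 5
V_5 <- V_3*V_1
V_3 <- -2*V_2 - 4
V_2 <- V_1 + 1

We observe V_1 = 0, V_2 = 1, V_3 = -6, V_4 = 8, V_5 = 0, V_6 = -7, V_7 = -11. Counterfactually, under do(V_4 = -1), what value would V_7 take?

-2

The intervention breaks the incoming arrows to V_4: V_4 <- 3*V_2 - V_3 - 1 no longer applies, and V_4 = -1.
V_7 = -V_4 - 3  [with V_4=-1]  = -2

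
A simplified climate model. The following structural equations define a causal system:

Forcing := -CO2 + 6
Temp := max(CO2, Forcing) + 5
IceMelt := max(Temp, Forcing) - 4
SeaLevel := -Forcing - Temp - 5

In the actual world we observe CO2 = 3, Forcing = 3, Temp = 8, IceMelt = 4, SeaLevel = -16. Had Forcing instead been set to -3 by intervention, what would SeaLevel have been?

-10

do(Forcing=-3) replaces the equation Forcing := -CO2 + 6 with the constant Forcing = -3.
Temp = max(CO2, Forcing) + 5  [with CO2=3, Forcing=-3]  = 8
SeaLevel = -Forcing - Temp - 5  [with Forcing=-3, Temp=8]  = -10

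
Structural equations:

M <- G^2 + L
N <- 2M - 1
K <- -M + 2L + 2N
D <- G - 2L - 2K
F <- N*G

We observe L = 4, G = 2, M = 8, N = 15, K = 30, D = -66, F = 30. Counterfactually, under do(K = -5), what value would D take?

The intervention breaks the incoming arrows to K: K <- -M + 2L + 2N no longer applies, and K = -5.
D = G - 2L - 2K  [with G=2, L=4, K=-5]  = 4

4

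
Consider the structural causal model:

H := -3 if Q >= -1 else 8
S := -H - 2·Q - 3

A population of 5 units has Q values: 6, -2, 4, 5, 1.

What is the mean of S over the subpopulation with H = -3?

E[S|H=-3] averages over only the 4 units with H=-3 (Q = 6, 4, 5, 1): S = -12, -8, -10, -2, mean -8.

-8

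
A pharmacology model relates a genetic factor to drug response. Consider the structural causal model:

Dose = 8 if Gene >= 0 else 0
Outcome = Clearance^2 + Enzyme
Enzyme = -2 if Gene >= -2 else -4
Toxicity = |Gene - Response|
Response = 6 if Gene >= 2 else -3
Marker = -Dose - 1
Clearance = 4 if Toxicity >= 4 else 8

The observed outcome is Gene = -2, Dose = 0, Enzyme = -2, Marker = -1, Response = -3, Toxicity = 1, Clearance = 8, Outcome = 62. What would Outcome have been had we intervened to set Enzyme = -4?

The intervention breaks the incoming arrows to Enzyme: Enzyme = -2 if Gene >= -2 else -4 no longer applies, and Enzyme = -4.
Response = 6 if Gene >= 2 else -3  [with Gene=-2]  = -3
Toxicity = |Gene - Response|  [with Gene=-2, Response=-3]  = 1
Clearance = 4 if Toxicity >= 4 else 8  [with Toxicity=1]  = 8
Outcome = Clearance^2 + Enzyme  [with Clearance=8, Enzyme=-4]  = 60

60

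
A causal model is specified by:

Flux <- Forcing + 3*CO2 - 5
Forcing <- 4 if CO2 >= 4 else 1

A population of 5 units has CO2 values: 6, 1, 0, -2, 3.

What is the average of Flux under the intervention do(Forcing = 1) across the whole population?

0.8

do(Forcing=1) breaks Forcing's dependence on CO2. With Forcing=1 fixed, Flux across the units is 14, -1, -4, -10, 5, mean 0.8.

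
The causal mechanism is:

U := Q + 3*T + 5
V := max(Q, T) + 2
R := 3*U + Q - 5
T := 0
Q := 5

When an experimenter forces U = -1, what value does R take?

Intervening sets U = -1 and removes its equation (U := Q + 3*T + 5).
R = 3*U + Q - 5  [with U=-1, Q=5]  = -3

-3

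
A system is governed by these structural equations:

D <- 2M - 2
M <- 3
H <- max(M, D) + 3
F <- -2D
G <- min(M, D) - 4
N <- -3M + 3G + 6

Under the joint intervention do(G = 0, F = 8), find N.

-3

The joint intervention fixes G = 0, F = 8, removing each variable's own equation.
N = -3M + 3G + 6  [with M=3, G=0]  = -3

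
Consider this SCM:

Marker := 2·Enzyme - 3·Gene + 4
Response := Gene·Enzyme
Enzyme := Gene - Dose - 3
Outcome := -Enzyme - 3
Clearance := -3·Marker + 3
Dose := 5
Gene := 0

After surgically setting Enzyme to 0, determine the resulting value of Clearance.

The intervention breaks the incoming arrows to Enzyme: Enzyme := Gene - Dose - 3 no longer applies, and Enzyme = 0.
Marker = 2·Enzyme - 3·Gene + 4  [with Enzyme=0, Gene=0]  = 4
Clearance = -3·Marker + 3  [with Marker=4]  = -9

-9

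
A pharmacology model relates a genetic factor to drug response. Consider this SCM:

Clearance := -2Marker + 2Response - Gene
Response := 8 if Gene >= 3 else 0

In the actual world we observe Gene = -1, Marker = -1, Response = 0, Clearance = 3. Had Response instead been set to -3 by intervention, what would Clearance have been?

-3

The intervention breaks the incoming arrows to Response: Response := 8 if Gene >= 3 else 0 no longer applies, and Response = -3.
Clearance = -2Marker + 2Response - Gene  [with Marker=-1, Response=-3, Gene=-1]  = -3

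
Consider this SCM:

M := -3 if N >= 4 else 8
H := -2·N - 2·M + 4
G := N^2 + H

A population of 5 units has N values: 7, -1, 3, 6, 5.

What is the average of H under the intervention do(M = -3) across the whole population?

do(M=-3) breaks M's dependence on N. With M=-3 fixed, H across the units is -4, 12, 4, -2, 0, mean 2.

2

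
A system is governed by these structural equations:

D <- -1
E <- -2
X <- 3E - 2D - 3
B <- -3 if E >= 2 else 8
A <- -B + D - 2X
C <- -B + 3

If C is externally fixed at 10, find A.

5

do(C=10) replaces the equation C <- -B + 3 with the constant C = 10.
Since A is not a descendant of the intervened variable, it is unaffected.
X = 3E - 2D - 3  [with E=-2, D=-1]  = -7
B = -3 if E >= 2 else 8  [with E=-2]  = 8
A = -B + D - 2X  [with B=8, D=-1, X=-7]  = 5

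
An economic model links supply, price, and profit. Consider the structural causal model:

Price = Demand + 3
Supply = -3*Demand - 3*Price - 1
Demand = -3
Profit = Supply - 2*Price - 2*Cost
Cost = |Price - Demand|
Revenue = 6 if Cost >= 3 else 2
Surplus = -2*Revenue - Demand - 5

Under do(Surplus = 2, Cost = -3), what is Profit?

14

Setting Surplus = 2, Cost = -3 by intervention discards those variables' equations.
Price = Demand + 3  [with Demand=-3]  = 0
Supply = -3*Demand - 3*Price - 1  [with Demand=-3, Price=0]  = 8
Profit = Supply - 2*Price - 2*Cost  [with Supply=8, Price=0, Cost=-3]  = 14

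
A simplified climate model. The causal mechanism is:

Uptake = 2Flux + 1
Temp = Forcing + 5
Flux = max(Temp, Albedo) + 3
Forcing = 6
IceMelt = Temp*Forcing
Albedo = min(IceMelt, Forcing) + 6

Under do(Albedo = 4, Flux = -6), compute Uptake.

The joint intervention fixes Albedo = 4, Flux = -6, removing each variable's own equation.
Uptake = 2Flux + 1  [with Flux=-6]  = -11

-11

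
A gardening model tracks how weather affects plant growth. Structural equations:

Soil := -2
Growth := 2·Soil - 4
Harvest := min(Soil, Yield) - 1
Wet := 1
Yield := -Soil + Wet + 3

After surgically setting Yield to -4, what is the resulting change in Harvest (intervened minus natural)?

-2

Intervening sets Yield = -4 and removes its equation (Yield := -Soil + Wet + 3).
Harvest = min(Soil, Yield) - 1  [with Soil=-2, Yield=-4]  = -5
Without intervention: Yield = -Soil + Wet + 3  [with Soil=-2, Wet=1]  = 6; Harvest = min(Soil, Yield) - 1  [with Soil=-2, Yield=6]  = -3.
Change = -5 − (-3) = -2.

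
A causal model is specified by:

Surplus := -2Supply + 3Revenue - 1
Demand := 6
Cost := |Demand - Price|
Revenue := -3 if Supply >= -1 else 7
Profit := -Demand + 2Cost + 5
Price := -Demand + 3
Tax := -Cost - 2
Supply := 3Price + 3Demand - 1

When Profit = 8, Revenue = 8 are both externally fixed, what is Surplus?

Under do(Profit = 8, Revenue = 8), each intervened variable's structural equation is replaced by its fixed value.
Price = -Demand + 3  [with Demand=6]  = -3
Supply = 3Price + 3Demand - 1  [with Price=-3, Demand=6]  = 8
Surplus = -2Supply + 3Revenue - 1  [with Supply=8, Revenue=8]  = 7

7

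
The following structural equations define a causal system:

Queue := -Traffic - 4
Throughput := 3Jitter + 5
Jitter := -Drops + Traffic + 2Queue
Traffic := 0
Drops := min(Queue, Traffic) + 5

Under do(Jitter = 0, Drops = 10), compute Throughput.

5

The joint intervention fixes Jitter = 0, Drops = 10, removing each variable's own equation.
Throughput = 3Jitter + 5  [with Jitter=0]  = 5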